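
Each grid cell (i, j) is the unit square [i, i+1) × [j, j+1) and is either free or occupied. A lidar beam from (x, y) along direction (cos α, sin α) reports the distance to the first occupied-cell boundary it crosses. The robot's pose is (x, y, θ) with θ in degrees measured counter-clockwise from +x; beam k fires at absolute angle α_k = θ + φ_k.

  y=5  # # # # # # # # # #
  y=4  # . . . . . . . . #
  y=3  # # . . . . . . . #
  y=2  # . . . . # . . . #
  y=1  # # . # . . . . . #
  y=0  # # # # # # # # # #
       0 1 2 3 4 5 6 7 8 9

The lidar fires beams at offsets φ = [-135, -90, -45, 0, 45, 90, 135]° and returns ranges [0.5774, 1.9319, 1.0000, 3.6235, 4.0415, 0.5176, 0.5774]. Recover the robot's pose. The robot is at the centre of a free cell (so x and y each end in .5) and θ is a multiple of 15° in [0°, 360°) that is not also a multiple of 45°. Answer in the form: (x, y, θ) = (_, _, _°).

(x, y, θ) = (4.5, 1.5, 75°)

Enumerate (i+0.5, j+0.5, θ) over the 28 free cells and 16 admissible headings. For each, cast all 7 beams and compare to the given ranges.
  (4.5, 1.5, 240°): beam 1 = 3.6235 ≠ 0.5774 ✗
  (6.5, 4.5, 15°): beam 1 = 1.7321 ≠ 0.5774 ✗
  (8.5, 1.5, 150°): beam 1 = 0.5176 ≠ 0.5774 ✗
  …
  (4.5, 1.5, 75°): r_1=0.5774, r_2=1.9319, r_3=1.0000, r_4=3.6235, r_5=4.0415, r_6=0.5176, r_7=0.5774 — all match ✓
Only this pose fits every beam.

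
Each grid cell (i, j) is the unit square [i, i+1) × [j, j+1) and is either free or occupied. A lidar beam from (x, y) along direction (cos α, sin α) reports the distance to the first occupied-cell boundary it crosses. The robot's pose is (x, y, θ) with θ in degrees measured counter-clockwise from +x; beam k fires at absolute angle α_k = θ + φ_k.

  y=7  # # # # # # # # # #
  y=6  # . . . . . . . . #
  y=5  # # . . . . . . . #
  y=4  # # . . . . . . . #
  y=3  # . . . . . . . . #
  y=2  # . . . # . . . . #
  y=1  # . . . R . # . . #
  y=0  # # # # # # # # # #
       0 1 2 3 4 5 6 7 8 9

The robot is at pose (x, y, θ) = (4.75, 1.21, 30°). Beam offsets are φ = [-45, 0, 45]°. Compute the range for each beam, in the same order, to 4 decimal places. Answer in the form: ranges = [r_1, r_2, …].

ranges = [0.8114, 1.4434, 0.8179]

beam 1: φ=-45°, α=345°
  dir = (cos 345°, sin 345°) = (0.9659, -0.2588); from cell (4,1)
  next x-line at t=0.2588, next y-line at t=0.8114; Δt_x=1.0353, Δt_y=3.8637
    x: enter (5,1) at t=0.2588
    y: enter (5,0) at t=0.8114 ← occupied
  → r_1 = 0.8114
beam 2: φ=0°, α=30°
  dir = (cos 30°, sin 30°) = (0.8660, 0.5000); from cell (4,1)
  next x-line at t=0.2887, next y-line at t=1.5800; Δt_x=1.1547, Δt_y=2.0000
    x: enter (5,1) at t=0.2887
    x: enter (6,1) at t=1.4434 ← occupied
  → r_2 = 1.4434
beam 3: φ=45°, α=75°
  dir = (cos 75°, sin 75°) = (0.2588, 0.9659); from cell (4,1)
  next x-line at t=0.9659, next y-line at t=0.8179; Δt_x=3.8637, Δt_y=1.0353
    y: enter (4,2) at t=0.8179 ← occupied
  → r_3 = 0.8179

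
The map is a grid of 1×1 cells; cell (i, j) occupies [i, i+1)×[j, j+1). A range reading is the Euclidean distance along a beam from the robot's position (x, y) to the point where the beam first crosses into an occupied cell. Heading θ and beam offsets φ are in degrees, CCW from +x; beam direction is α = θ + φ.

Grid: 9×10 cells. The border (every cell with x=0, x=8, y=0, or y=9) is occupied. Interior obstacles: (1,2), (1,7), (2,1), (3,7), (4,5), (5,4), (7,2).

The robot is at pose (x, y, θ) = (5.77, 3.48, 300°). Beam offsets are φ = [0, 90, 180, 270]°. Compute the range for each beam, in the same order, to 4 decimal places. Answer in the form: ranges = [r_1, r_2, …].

ranges = [2.8637, 2.5750, 0.6004, 3.1985]

beam 1: φ=0°, α=300°
  direction (0.5000, -0.8660); cell (5,3); t to first gridline: x 0.4600, y 0.5543 (then +2.0000 / +1.1547)
    (6,3) via x @ 0.4600
    (6,2) via y @ 0.5543
    (6,1) via y @ 1.7090
    (7,1) via x @ 2.4600
    (7,0) via y @ 2.8637  # hit
  → r_1 = 2.8637
beam 2: φ=90°, α=30°
  direction (0.8660, 0.5000); cell (5,3); t to first gridline: x 0.2656, y 1.0400 (then +1.1547 / +2.0000)
    (6,3) via x @ 0.2656
    (6,4) via y @ 1.0400
    (7,4) via x @ 1.4203
    (8,4) via x @ 2.5750  # hit
  → r_2 = 2.5750
beam 3: φ=180°, α=120°
  direction (-0.5000, 0.8660); cell (5,3); t to first gridline: x 1.5400, y 0.6004 (then +2.0000 / +1.1547)
    (5,4) via y @ 0.6004  # hit
  → r_3 = 0.6004
beam 4: φ=270°, α=210°
  direction (-0.8660, -0.5000); cell (5,3); t to first gridline: x 0.8891, y 0.9600 (then +1.1547 / +2.0000)
    (4,3) via x @ 0.8891
    (4,2) via y @ 0.9600
    (3,2) via x @ 2.0438
    (3,1) via y @ 2.9600
    (2,1) via x @ 3.1985  # hit
  → r_4 = 3.1985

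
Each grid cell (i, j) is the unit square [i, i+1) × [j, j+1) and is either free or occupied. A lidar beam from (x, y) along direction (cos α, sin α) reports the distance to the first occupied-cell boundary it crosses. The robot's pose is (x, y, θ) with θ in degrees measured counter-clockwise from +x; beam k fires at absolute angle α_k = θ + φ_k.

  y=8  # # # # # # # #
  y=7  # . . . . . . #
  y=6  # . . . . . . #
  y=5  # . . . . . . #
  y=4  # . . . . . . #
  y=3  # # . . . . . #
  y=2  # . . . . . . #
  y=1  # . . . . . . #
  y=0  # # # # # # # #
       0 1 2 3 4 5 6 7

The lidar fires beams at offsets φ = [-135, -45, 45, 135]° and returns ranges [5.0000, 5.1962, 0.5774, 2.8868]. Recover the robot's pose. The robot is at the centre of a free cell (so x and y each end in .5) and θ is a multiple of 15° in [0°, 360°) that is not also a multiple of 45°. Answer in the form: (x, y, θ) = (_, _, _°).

(x, y, θ) = (2.5, 3.5, 105°)

The pose lattice has 41·16 = 656 candidates. Test each by forward raycasting.
  (1.5, 4.5, 300°): beam 1 = 0.5176 ≠ 5.0000 ✗
  (2.5, 1.5, 165°): beam 1 = 5.1962 ≠ 5.0000 ✗
  (5.5, 2.5, 60°): beam 1 = 1.5529 ≠ 5.0000 ✗
  …
  (2.5, 3.5, 105°): r_1=5.0000, r_2=5.1962, r_3=0.5774, r_4=2.8868 — all match ✓
No second candidate reproduces the full scan.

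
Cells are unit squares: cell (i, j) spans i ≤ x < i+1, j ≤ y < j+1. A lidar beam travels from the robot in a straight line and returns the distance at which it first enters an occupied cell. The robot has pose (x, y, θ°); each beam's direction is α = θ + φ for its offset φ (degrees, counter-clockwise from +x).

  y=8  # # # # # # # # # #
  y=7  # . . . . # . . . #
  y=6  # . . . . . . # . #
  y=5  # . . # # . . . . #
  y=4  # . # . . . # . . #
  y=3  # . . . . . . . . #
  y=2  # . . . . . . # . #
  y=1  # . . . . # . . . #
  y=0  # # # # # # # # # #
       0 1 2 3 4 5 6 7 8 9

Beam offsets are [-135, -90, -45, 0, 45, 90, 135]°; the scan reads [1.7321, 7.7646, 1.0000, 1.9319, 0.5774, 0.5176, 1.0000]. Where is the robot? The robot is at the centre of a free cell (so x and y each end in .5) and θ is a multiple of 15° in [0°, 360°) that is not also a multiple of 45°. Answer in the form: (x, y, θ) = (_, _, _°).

(x, y, θ) = (8.5, 3.5, 285°)

Enumerate (i+0.5, j+0.5, θ) over the 48 free cells and 16 admissible headings. For each, cast all 7 beams and compare to the given ranges.
  (6.5, 2.5, 255°): beam 1 = 3.0000 ≠ 1.7321 ✗
  (2.5, 6.5, 60°): beam 1 = 1.5529 ≠ 1.7321 ✗
  (5.5, 4.5, 240°): beam 1 = 3.6235 ≠ 1.7321 ✗
  …
  (8.5, 3.5, 285°): r_1=1.7321, r_2=7.7646, r_3=1.0000, r_4=1.9319, r_5=0.5774, r_6=0.5176, r_7=1.0000 — all match ✓
Unique over the lattice → pose = (8.5, 3.5, 285°).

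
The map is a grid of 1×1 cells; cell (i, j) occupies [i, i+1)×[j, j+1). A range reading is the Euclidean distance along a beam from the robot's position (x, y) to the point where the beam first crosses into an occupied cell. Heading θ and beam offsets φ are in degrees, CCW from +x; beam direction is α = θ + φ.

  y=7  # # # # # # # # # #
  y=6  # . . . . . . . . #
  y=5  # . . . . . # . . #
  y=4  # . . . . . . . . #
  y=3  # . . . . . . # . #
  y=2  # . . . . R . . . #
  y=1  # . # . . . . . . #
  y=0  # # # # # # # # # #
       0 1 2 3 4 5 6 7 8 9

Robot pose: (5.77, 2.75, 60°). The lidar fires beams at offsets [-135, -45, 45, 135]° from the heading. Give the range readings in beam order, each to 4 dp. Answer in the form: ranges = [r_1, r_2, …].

ranges = [1.8117, 1.2734, 4.3999, 2.8978]

beam 1: φ=-135°, α=285°
  dir = (cos 285°, sin 285°) = (0.2588, -0.9659); from cell (5,2)
  next x-line at t=0.8887, next y-line at t=0.7765; Δt_x=3.8637, Δt_y=1.0353
    y: enter (5,1) at t=0.7765
    x: enter (6,1) at t=0.8887
    y: enter (6,0) at t=1.8117 ← occupied
  → r_1 = 1.8117
beam 2: φ=-45°, α=15°
  dir = (cos 15°, sin 15°) = (0.9659, 0.2588); from cell (5,2)
  next x-line at t=0.2381, next y-line at t=0.9659; Δt_x=1.0353, Δt_y=3.8637
    x: enter (6,2) at t=0.2381
    y: enter (6,3) at t=0.9659
    x: enter (7,3) at t=1.2734 ← occupied
  → r_2 = 1.2734
beam 3: φ=45°, α=105°
  dir = (cos 105°, sin 105°) = (-0.2588, 0.9659); from cell (5,2)
  next x-line at t=2.9751, next y-line at t=0.2588; Δt_x=3.8637, Δt_y=1.0353
    y: enter (5,3) at t=0.2588
    y: enter (5,4) at t=1.2941
    y: enter (5,5) at t=2.3294
    x: enter (4,5) at t=2.9751
    y: enter (4,6) at t=3.3646
    y: enter (4,7) at t=4.3999 ← occupied
  → r_3 = 4.3999
beam 4: φ=135°, α=195°
  dir = (cos 195°, sin 195°) = (-0.9659, -0.2588); from cell (5,2)
  next x-line at t=0.7972, next y-line at t=2.8978; Δt_x=1.0353, Δt_y=3.8637
    x: enter (4,2) at t=0.7972
    x: enter (3,2) at t=1.8324
    x: enter (2,2) at t=2.8677
    y: enter (2,1) at t=2.8978 ← occupied
  → r_4 = 2.8978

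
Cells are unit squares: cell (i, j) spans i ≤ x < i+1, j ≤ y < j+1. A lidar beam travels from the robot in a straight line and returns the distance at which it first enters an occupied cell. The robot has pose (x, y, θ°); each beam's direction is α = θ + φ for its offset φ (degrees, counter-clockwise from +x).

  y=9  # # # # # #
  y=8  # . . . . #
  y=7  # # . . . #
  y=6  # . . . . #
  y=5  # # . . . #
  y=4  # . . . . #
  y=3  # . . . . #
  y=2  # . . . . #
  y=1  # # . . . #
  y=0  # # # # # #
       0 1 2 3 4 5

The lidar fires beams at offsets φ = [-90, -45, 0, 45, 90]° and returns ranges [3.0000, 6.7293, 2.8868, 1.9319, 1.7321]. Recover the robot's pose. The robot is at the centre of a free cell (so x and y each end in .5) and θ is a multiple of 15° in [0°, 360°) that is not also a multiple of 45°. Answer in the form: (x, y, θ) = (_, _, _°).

The pose lattice has 29·16 = 464 candidates. Test each by forward raycasting.
  (3.5, 1.5, 120°): beam 1 = 1.7321 ≠ 3.0000 ✗
  (4.5, 5.5, 75°): beam 1 = 0.5176 ≠ 3.0000 ✗
  (3.5, 6.5, 75°): beam 1 = 1.5529 ≠ 3.0000 ✗
  …
  (3.5, 2.5, 150°): r_1=3.0000, r_2=6.7293, r_3=2.8868, r_4=1.9319, r_5=1.7321 — all match ✓
No second candidate reproduces the full scan.

(x, y, θ) = (3.5, 2.5, 150°)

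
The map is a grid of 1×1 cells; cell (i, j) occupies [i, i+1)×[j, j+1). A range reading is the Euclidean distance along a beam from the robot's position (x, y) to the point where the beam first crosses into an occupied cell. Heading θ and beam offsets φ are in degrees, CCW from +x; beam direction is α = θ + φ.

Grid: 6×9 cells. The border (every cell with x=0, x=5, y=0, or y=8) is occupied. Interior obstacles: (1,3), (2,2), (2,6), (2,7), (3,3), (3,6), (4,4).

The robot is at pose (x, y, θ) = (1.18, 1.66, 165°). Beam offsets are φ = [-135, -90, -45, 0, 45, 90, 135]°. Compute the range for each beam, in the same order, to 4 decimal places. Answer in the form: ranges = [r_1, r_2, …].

beam 1: φ=-135°, α=30°
  direction (0.8660, 0.5000); cell (1,1); t to first gridline: x 0.9469, y 0.6800 (then +1.1547 / +2.0000)
    (1,2) via y @ 0.6800
    (2,2) via x @ 0.9469  # hit
  → r_1 = 0.9469
beam 2: φ=-90°, α=75°
  direction (0.2588, 0.9659); cell (1,1); t to first gridline: x 3.1682, y 0.3520 (then +3.8637 / +1.0353)
    (1,2) via y @ 0.3520
    (1,3) via y @ 1.3873  # hit
  → r_2 = 1.3873
beam 3: φ=-45°, α=120°
  direction (-0.5000, 0.8660); cell (1,1); t to first gridline: x 0.3600, y 0.3926 (then +2.0000 / +1.1547)
    (0,1) via x @ 0.3600  # hit
  → r_3 = 0.3600
beam 4: φ=0°, α=165°
  direction (-0.9659, 0.2588); cell (1,1); t to first gridline: x 0.1863, y 1.3137 (then +1.0353 / +3.8637)
    (0,1) via x @ 0.1863  # hit
  → r_4 = 0.1863
beam 5: φ=45°, α=210°
  direction (-0.8660, -0.5000); cell (1,1); t to first gridline: x 0.2078, y 1.3200 (then +1.1547 / +2.0000)
    (0,1) via x @ 0.2078  # hit
  → r_5 = 0.2078
beam 6: φ=90°, α=255°
  direction (-0.2588, -0.9659); cell (1,1); t to first gridline: x 0.6955, y 0.6833 (then +3.8637 / +1.0353)
    (1,0) via y @ 0.6833  # hit
  → r_6 = 0.6833
beam 7: φ=135°, α=300°
  direction (0.5000, -0.8660); cell (1,1); t to first gridline: x 1.6400, y 0.7621 (then +2.0000 / +1.1547)
    (1,0) via y @ 0.7621  # hit
  → r_7 = 0.7621

ranges = [0.9469, 1.3873, 0.3600, 0.1863, 0.2078, 0.6833, 0.7621]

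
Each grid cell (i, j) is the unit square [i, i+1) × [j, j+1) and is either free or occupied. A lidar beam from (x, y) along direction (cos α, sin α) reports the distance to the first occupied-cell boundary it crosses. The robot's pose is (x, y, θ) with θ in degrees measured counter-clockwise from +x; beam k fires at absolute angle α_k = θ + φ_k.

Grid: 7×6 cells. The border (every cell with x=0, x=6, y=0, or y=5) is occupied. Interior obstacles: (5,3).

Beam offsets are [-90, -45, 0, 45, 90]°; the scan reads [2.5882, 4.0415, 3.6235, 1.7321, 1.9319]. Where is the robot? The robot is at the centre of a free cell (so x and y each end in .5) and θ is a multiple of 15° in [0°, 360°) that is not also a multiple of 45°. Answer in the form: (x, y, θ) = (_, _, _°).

(x, y, θ) = (3.5, 4.5, 285°)

Candidates: 19 free-cell centres × 16 headings = 304 poses. Raycast each; keep the one whose scan matches to 4 dp.
  (4.5, 4.5, 345°): beam 1 = 3.6235 ≠ 2.5882 ✗
  (1.5, 3.5, 195°): beam 1 = 1.5529 ≠ 2.5882 ✗
  (4.5, 2.5, 105°): beam 1 = 1.5529 ≠ 2.5882 ✗
  (5.5, 4.5, 330°): beam 1 = 0.5774 ≠ 2.5882 ✗
  …
  (3.5, 4.5, 285°): r_1=2.5882, r_2=4.0415, r_3=3.6235, r_4=1.7321, r_5=1.9319 — all match ✓
No second candidate reproduces the full scan.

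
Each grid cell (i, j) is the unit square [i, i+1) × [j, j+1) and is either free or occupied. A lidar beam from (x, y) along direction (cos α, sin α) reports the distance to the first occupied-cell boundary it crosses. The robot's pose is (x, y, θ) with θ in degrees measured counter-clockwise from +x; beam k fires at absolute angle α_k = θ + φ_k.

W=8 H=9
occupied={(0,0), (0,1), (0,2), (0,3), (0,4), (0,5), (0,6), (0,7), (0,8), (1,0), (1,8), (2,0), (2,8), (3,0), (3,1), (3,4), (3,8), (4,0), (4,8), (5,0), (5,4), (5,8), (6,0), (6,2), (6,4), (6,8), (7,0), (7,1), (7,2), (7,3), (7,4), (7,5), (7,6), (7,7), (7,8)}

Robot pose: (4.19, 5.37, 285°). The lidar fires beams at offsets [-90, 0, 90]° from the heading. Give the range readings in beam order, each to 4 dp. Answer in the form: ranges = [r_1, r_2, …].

beam 1: φ=-90°, α=195°
  d=(-0.9659,-0.2588)  start (4,5)  tX=0.1967 tY=1.4296  stride 1/|dx|=1.0353 1/|dy|=3.8637
    cross x-line → (3,5), t=0.1967
    cross x-line → (2,5), t=1.2320
    cross y-line → (2,4), t=1.4296
    cross x-line → (1,4), t=2.2673
    cross x-line → (0,4), t=3.3025 (wall)
  → r_1 = 3.3025
beam 2: φ=0°, α=285°
  d=(0.2588,-0.9659)  start (4,5)  tX=3.1296 tY=0.3831  stride 1/|dx|=3.8637 1/|dy|=1.0353
    cross y-line → (4,4), t=0.3831
    cross y-line → (4,3), t=1.4183
    cross y-line → (4,2), t=2.4536
    cross x-line → (5,2), t=3.1296
    cross y-line → (5,1), t=3.4889
    cross y-line → (5,0), t=4.5242 (wall)
  → r_2 = 4.5242
beam 3: φ=90°, α=15°
  d=(0.9659,0.2588)  start (4,5)  tX=0.8386 tY=2.4341  stride 1/|dx|=1.0353 1/|dy|=3.8637
    cross x-line → (5,5), t=0.8386
    cross x-line → (6,5), t=1.8738
    cross y-line → (6,6), t=2.4341
    cross x-line → (7,6), t=2.9091 (wall)
  → r_3 = 2.9091

ranges = [3.3025, 4.5242, 2.9091]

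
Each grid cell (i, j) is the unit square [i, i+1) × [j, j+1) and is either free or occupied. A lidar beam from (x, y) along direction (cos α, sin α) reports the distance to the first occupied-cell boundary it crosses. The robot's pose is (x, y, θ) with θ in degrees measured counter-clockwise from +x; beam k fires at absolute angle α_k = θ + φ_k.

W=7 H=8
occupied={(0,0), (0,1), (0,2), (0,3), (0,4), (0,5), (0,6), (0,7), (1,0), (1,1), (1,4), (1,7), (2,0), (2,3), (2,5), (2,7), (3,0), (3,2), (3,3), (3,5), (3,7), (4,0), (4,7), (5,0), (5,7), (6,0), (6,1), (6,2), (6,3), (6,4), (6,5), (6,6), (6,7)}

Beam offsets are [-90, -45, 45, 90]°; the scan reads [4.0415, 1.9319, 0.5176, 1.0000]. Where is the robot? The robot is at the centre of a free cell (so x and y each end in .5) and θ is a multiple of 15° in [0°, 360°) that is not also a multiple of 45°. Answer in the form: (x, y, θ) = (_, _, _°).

The pose lattice has 23·16 = 368 candidates. Test each by forward raycasting.
  (3.5, 1.5, 330°): beam 1 = 0.5774 ≠ 4.0415 ✗
  (5.5, 5.5, 60°): beam 1 = 0.5774 ≠ 4.0415 ✗
  (2.5, 4.5, 30°): beam 1 = 0.5774 ≠ 4.0415 ✗
  (4.5, 1.5, 165°): beam 1 = 5.6940 ≠ 4.0415 ✗
  …
  (5.5, 4.5, 330°): r_1=4.0415, r_2=1.9319, r_3=0.5176, r_4=1.0000 — all match ✓
No second candidate reproduces the full scan.

(x, y, θ) = (5.5, 4.5, 330°)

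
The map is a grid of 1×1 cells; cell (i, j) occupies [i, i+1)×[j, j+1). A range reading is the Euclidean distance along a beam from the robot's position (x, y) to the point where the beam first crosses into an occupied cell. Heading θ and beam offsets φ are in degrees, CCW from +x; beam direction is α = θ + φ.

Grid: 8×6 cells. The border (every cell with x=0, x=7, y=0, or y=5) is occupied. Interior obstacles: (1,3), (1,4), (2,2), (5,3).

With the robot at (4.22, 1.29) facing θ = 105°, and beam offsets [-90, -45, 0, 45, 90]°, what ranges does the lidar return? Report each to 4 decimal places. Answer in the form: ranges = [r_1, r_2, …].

ranges = [2.8781, 1.9745, 3.8409, 1.4200, 1.1205]

beam 1: φ=-90°, α=15°
  cosα=0.9659 sinα=0.2588 | (4,1) | tMaxX 0.8075 tMaxY 2.7432 | tΔX 1.0353 tΔY 3.8637
    t=0.8075 [x] (5,1)
    t=1.8428 [x] (6,1)
    t=2.7432 [y] (6,2)
    t=2.8781 [x] (7,2) — stop
  → r_1 = 2.8781
beam 2: φ=-45°, α=60°
  cosα=0.5000 sinα=0.8660 | (4,1) | tMaxX 1.5600 tMaxY 0.8198 | tΔX 2.0000 tΔY 1.1547
    t=0.8198 [y] (4,2)
    t=1.5600 [x] (5,2)
    t=1.9745 [y] (5,3) — stop
  → r_2 = 1.9745
beam 3: φ=0°, α=105°
  cosα=-0.2588 sinα=0.9659 | (4,1) | tMaxX 0.8500 tMaxY 0.7350 | tΔX 3.8637 tΔY 1.0353
    t=0.7350 [y] (4,2)
    t=0.8500 [x] (3,2)
    t=1.7703 [y] (3,3)
    t=2.8056 [y] (3,4)
    t=3.8409 [y] (3,5) — stop
  → r_3 = 3.8409
beam 4: φ=45°, α=150°
  cosα=-0.8660 sinα=0.5000 | (4,1) | tMaxX 0.2540 tMaxY 1.4200 | tΔX 1.1547 tΔY 2.0000
    t=0.2540 [x] (3,1)
    t=1.4087 [x] (2,1)
    t=1.4200 [y] (2,2) — stop
  → r_4 = 1.4200
beam 5: φ=90°, α=195°
  cosα=-0.9659 sinα=-0.2588 | (4,1) | tMaxX 0.2278 tMaxY 1.1205 | tΔX 1.0353 tΔY 3.8637
    t=0.2278 [x] (3,1)
    t=1.1205 [y] (3,0) — stop
  → r_5 = 1.1205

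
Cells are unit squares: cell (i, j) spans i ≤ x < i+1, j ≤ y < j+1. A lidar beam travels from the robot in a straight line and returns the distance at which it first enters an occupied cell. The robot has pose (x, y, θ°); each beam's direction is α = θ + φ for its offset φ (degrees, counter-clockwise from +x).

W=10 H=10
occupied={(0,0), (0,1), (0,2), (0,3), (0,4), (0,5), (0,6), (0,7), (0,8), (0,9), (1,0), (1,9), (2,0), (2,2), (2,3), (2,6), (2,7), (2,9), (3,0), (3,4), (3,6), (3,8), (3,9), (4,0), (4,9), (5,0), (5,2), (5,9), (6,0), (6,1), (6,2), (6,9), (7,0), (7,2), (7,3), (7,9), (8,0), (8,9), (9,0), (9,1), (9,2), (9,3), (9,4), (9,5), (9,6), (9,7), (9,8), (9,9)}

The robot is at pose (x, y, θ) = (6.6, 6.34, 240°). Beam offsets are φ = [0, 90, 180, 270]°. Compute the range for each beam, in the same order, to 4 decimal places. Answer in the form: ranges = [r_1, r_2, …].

beam 1: φ=0°, α=240°
  cosα=-0.5000 sinα=-0.8660 | (6,6) | tMaxX 1.2000 tMaxY 0.3926 | tΔX 2.0000 tΔY 1.1547
    t=0.3926 [y] (6,5)
    t=1.2000 [x] (5,5)
    t=1.5473 [y] (5,4)
    t=2.7020 [y] (5,3)
    t=3.2000 [x] (4,3)
    t=3.8567 [y] (4,2)
    t=5.0114 [y] (4,1)
    t=5.2000 [x] (3,1)
    t=6.1661 [y] (3,0) — stop
  → r_1 = 6.1661
beam 2: φ=90°, α=330°
  cosα=0.8660 sinα=-0.5000 | (6,6) | tMaxX 0.4619 tMaxY 0.6800 | tΔX 1.1547 tΔY 2.0000
    t=0.4619 [x] (7,6)
    t=0.6800 [y] (7,5)
    t=1.6166 [x] (8,5)
    t=2.6800 [y] (8,4)
    t=2.7713 [x] (9,4) — stop
  → r_2 = 2.7713
beam 3: φ=180°, α=60°
  cosα=0.5000 sinα=0.8660 | (6,6) | tMaxX 0.8000 tMaxY 0.7621 | tΔX 2.0000 tΔY 1.1547
    t=0.7621 [y] (6,7)
    t=0.8000 [x] (7,7)
    t=1.9168 [y] (7,8)
    t=2.8000 [x] (8,8)
    t=3.0715 [y] (8,9) — stop
  → r_3 = 3.0715
beam 4: φ=270°, α=150°
  cosα=-0.8660 sinα=0.5000 | (6,6) | tMaxX 0.6928 tMaxY 1.3200 | tΔX 1.1547 tΔY 2.0000
    t=0.6928 [x] (5,6)
    t=1.3200 [y] (5,7)
    t=1.8475 [x] (4,7)
    t=3.0022 [x] (3,7)
    t=3.3200 [y] (3,8) — stop
  → r_4 = 3.3200

ranges = [6.1661, 2.7713, 3.0715, 3.3200]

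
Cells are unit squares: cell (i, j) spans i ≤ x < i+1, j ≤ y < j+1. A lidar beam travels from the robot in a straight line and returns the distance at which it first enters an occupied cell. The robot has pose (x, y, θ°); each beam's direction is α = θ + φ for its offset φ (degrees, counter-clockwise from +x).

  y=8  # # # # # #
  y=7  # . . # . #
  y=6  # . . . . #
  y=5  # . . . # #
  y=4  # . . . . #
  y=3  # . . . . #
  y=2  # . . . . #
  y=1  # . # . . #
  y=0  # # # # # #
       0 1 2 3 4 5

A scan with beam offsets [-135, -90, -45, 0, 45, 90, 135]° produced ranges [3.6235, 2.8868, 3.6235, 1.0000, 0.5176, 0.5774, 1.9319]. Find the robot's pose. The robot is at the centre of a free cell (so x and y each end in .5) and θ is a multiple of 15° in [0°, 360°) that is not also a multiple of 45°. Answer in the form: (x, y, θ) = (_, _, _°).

Candidates: 25 free-cell centres × 16 headings = 400 poses. Raycast each; keep the one whose scan matches to 4 dp.
  (4.5, 3.5, 120°): beam 1 = 0.5176 ≠ 3.6235 ✗
  (3.5, 2.5, 120°): beam 1 = 1.5529 ≠ 3.6235 ✗
  (2.5, 7.5, 120°): beam 1 = 0.5176 ≠ 3.6235 ✗
  …
  (1.5, 4.5, 120°): r_1=3.6235, r_2=2.8868, r_3=3.6235, r_4=1.0000, r_5=0.5176, r_6=0.5774, r_7=1.9319 — all match ✓
No second candidate reproduces the full scan.

(x, y, θ) = (1.5, 4.5, 120°)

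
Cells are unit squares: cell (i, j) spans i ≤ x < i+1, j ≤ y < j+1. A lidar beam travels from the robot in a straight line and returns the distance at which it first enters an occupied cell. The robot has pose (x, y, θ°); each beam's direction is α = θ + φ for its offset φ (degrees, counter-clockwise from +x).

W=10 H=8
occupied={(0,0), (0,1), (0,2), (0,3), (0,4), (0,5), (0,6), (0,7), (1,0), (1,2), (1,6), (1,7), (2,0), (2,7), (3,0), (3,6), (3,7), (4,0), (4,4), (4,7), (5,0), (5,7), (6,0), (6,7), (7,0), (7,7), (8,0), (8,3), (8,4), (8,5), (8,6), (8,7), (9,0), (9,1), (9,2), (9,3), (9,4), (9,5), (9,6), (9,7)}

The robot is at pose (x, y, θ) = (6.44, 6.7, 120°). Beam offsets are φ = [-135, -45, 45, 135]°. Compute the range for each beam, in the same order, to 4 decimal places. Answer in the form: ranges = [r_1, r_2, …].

ranges = [1.6150, 0.3106, 1.1591, 5.9011]

beam 1: φ=-135°, α=345°
  direction (0.9659, -0.2588); cell (6,6); t to first gridline: x 0.5798, y 2.7046 (then +1.0353 / +3.8637)
    (7,6) via x @ 0.5798
    (8,6) via x @ 1.6150  # hit
  → r_1 = 1.6150
beam 2: φ=-45°, α=75°
  direction (0.2588, 0.9659); cell (6,6); t to first gridline: x 2.1637, y 0.3106 (then +3.8637 / +1.0353)
    (6,7) via y @ 0.3106  # hit
  → r_2 = 0.3106
beam 3: φ=45°, α=165°
  direction (-0.9659, 0.2588); cell (6,6); t to first gridline: x 0.4555, y 1.1591 (then +1.0353 / +3.8637)
    (5,6) via x @ 0.4555
    (5,7) via y @ 1.1591  # hit
  → r_3 = 1.1591
beam 4: φ=135°, α=255°
  direction (-0.2588, -0.9659); cell (6,6); t to first gridline: x 1.7000, y 0.7247 (then +3.8637 / +1.0353)
    (6,5) via y @ 0.7247
    (5,5) via x @ 1.7000
    (5,4) via y @ 1.7600
    (5,3) via y @ 2.7952
    (5,2) via y @ 3.8305
    (5,1) via y @ 4.8658
    (4,1) via x @ 5.5637
    (4,0) via y @ 5.9011  # hit
  → r_4 = 5.9011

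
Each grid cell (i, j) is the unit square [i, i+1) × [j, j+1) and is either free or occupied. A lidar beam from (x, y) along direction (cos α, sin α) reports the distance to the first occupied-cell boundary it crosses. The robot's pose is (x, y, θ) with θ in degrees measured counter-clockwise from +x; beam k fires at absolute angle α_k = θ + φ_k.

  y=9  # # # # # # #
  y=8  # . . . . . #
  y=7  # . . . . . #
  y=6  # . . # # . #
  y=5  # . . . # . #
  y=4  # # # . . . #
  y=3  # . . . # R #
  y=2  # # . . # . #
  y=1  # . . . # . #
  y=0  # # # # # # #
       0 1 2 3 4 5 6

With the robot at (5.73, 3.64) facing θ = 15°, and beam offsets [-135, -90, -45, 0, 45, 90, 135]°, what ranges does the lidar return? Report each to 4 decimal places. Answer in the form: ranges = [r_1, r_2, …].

beam 1: φ=-135°, α=240°
  direction (-0.5000, -0.8660); cell (5,3); t to first gridline: x 1.4600, y 0.7390 (then +2.0000 / +1.1547)
    (5,2) via y @ 0.7390
    (4,2) via x @ 1.4600  # hit
  → r_1 = 1.4600
beam 2: φ=-90°, α=285°
  direction (0.2588, -0.9659); cell (5,3); t to first gridline: x 1.0432, y 0.6626 (then +3.8637 / +1.0353)
    (5,2) via y @ 0.6626
    (6,2) via x @ 1.0432  # hit
  → r_2 = 1.0432
beam 3: φ=-45°, α=330°
  direction (0.8660, -0.5000); cell (5,3); t to first gridline: x 0.3118, y 1.2800 (then +1.1547 / +2.0000)
    (6,3) via x @ 0.3118  # hit
  → r_3 = 0.3118
beam 4: φ=0°, α=15°
  direction (0.9659, 0.2588); cell (5,3); t to first gridline: x 0.2795, y 1.3909 (then +1.0353 / +3.8637)
    (6,3) via x @ 0.2795  # hit
  → r_4 = 0.2795
beam 5: φ=45°, α=60°
  direction (0.5000, 0.8660); cell (5,3); t to first gridline: x 0.5400, y 0.4157 (then +2.0000 / +1.1547)
    (5,4) via y @ 0.4157
    (6,4) via x @ 0.5400  # hit
  → r_5 = 0.5400
beam 6: φ=90°, α=105°
  direction (-0.2588, 0.9659); cell (5,3); t to first gridline: x 2.8205, y 0.3727 (then +3.8637 / +1.0353)
    (5,4) via y @ 0.3727
    (5,5) via y @ 1.4080
    (5,6) via y @ 2.4433
    (4,6) via x @ 2.8205  # hit
  → r_6 = 2.8205
beam 7: φ=135°, α=150°
  direction (-0.8660, 0.5000); cell (5,3); t to first gridline: x 0.8429, y 0.7200 (then +1.1547 / +2.0000)
    (5,4) via y @ 0.7200
    (4,4) via x @ 0.8429
    (3,4) via x @ 1.9976
    (3,5) via y @ 2.7200
    (2,5) via x @ 3.1523
    (1,5) via x @ 4.3070
    (1,6) via y @ 4.7200
    (0,6) via x @ 5.4617  # hit
  → r_7 = 5.4617

ranges = [1.4600, 1.0432, 0.3118, 0.2795, 0.5400, 2.8205, 5.4617]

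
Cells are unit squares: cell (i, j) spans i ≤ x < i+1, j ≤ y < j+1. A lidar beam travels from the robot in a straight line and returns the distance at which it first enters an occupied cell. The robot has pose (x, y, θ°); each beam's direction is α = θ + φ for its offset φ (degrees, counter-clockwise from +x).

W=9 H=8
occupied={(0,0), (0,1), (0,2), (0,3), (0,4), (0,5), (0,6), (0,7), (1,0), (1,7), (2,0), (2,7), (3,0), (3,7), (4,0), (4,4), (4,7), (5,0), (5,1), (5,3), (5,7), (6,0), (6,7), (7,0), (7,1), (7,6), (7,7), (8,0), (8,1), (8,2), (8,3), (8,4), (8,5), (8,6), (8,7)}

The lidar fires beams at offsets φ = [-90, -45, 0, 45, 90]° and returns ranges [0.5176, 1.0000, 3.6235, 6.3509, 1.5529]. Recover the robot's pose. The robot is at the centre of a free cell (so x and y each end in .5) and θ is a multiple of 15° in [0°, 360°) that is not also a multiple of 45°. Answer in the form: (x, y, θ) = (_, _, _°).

Enumerate (i+0.5, j+0.5, θ) over the 37 free cells and 16 admissible headings. For each, cast all 5 beams and compare to the given ranges.
  (2.5, 2.5, 330°): beam 1 = 1.7321 ≠ 0.5176 ✗
  (6.5, 2.5, 105°): beam 1 = 1.5529 ≠ 0.5176 ✗
  (3.5, 5.5, 255°): beam 1 = 2.5882 ≠ 0.5176 ✗
  (2.5, 5.5, 300°): beam 1 = 1.7321 ≠ 0.5176 ✗
  (1.5, 5.5, 150°): beam 1 = 1.7321 ≠ 0.5176 ✗
  …
  (4.5, 6.5, 195°): r_1=0.5176, r_2=1.0000, r_3=3.6235, r_4=6.3509, r_5=1.5529 — all match ✓
No second candidate reproduces the full scan.

(x, y, θ) = (4.5, 6.5, 195°)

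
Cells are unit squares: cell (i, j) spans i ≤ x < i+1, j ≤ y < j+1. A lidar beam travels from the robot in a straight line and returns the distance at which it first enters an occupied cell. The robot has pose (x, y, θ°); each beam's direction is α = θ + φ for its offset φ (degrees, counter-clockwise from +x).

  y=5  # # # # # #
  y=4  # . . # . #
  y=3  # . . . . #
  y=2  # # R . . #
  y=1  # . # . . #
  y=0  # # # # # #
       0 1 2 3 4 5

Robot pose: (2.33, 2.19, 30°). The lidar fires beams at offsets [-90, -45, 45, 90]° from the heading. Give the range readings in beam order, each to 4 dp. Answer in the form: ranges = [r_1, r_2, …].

ranges = [0.2194, 2.7642, 2.5887, 0.6600]

beam 1: φ=-90°, α=300°
  d=(0.5000,-0.8660)  start (2,2)  tX=1.3400 tY=0.2194  stride 1/|dx|=2.0000 1/|dy|=1.1547
    cross y-line → (2,1), t=0.2194 (wall)
  → r_1 = 0.2194
beam 2: φ=-45°, α=345°
  d=(0.9659,-0.2588)  start (2,2)  tX=0.6936 tY=0.7341  stride 1/|dx|=1.0353 1/|dy|=3.8637
    cross x-line → (3,2), t=0.6936
    cross y-line → (3,1), t=0.7341
    cross x-line → (4,1), t=1.7289
    cross x-line → (5,1), t=2.7642 (wall)
  → r_2 = 2.7642
beam 3: φ=45°, α=75°
  d=(0.2588,0.9659)  start (2,2)  tX=2.5887 tY=0.8386  stride 1/|dx|=3.8637 1/|dy|=1.0353
    cross y-line → (2,3), t=0.8386
    cross y-line → (2,4), t=1.8738
    cross x-line → (3,4), t=2.5887 (wall)
  → r_3 = 2.5887
beam 4: φ=90°, α=120°
  d=(-0.5000,0.8660)  start (2,2)  tX=0.6600 tY=0.9353  stride 1/|dx|=2.0000 1/|dy|=1.1547
    cross x-line → (1,2), t=0.6600 (wall)
  → r_4 = 0.6600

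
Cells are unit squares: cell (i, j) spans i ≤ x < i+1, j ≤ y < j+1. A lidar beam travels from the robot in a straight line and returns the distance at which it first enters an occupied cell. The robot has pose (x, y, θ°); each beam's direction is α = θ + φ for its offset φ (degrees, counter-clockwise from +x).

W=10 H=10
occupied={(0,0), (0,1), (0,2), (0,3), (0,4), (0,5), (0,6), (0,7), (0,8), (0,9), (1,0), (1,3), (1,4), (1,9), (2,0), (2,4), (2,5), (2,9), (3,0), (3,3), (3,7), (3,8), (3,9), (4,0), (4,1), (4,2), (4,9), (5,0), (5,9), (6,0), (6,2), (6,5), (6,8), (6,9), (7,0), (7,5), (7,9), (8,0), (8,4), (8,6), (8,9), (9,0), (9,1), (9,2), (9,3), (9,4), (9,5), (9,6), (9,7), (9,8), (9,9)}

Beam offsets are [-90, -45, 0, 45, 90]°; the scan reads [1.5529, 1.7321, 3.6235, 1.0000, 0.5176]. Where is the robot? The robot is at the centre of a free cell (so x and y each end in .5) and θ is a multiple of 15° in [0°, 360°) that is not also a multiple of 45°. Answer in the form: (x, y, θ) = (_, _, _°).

Enumerate (i+0.5, j+0.5, θ) over the 49 free cells and 16 admissible headings. For each, cast all 5 beams and compare to the given ranges.
  (5.5, 5.5, 240°): beam 1 = 5.1962 ≠ 1.5529 ✗
  (4.5, 4.5, 345°): beam 2 = 4.0415 ≠ 1.7321 ✗
  (7.5, 4.5, 195°): beam 1 = 0.5176 ≠ 1.5529 ✗
  (4.5, 8.5, 15°): beam 1 = 5.7956 ≠ 1.5529 ✗
  …
  (2.5, 8.5, 255°): r_1=1.5529, r_2=1.7321, r_3=3.6235, r_4=1.0000, r_5=0.5176 — all match ✓
Unique over the lattice → pose = (2.5, 8.5, 255°).

(x, y, θ) = (2.5, 8.5, 255°)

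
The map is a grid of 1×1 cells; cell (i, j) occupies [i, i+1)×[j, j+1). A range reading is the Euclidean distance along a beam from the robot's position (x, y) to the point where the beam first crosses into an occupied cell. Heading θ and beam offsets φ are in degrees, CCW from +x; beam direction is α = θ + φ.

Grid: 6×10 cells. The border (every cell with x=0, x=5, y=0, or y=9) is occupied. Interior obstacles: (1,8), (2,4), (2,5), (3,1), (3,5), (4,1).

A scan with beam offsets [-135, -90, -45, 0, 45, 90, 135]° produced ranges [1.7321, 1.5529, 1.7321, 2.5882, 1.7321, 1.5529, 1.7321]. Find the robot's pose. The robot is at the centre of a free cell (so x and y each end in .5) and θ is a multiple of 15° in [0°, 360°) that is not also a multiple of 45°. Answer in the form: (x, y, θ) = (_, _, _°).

(x, y, θ) = (3.5, 7.5, 195°)

The pose lattice has 26·16 = 416 candidates. Test each by forward raycasting.
  (2.5, 2.5, 330°): beam 1 = 1.5529 ≠ 1.7321 ✗
  (1.5, 1.5, 195°): beam 1 = 2.8868 ≠ 1.7321 ✗
  (4.5, 8.5, 75°): beam 1 = 1.0000 ≠ 1.7321 ✗
  (4.5, 4.5, 165°): beam 1 = 0.5774 ≠ 1.7321 ✗
  …
  (3.5, 7.5, 195°): r_1=1.7321, r_2=1.5529, r_3=1.7321, r_4=2.5882, r_5=1.7321, r_6=1.5529, r_7=1.7321 — all match ✓
No second candidate reproduces the full scan.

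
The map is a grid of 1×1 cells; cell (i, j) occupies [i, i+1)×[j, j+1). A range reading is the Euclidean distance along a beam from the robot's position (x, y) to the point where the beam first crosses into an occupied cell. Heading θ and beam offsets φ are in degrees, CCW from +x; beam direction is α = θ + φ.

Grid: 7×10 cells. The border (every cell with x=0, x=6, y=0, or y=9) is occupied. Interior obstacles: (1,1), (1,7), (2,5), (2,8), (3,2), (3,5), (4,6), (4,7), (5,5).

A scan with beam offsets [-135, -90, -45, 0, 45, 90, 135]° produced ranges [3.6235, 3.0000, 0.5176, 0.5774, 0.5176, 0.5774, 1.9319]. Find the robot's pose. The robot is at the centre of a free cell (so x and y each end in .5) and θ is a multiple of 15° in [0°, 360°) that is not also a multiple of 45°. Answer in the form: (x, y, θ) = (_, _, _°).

(x, y, θ) = (2.5, 1.5, 210°)

Enumerate (i+0.5, j+0.5, θ) over the 31 free cells and 16 admissible headings. For each, cast all 7 beams and compare to the given ranges.
  (2.5, 3.5, 285°): beam 1 = 1.7321 ≠ 3.6235 ✗
  (1.5, 3.5, 210°): beam 1 = 1.9319 ≠ 3.6235 ✗
  (3.5, 8.5, 120°): beam 1 = 2.5882 ≠ 3.6235 ✗
  …
  (2.5, 1.5, 210°): r_1=3.6235, r_2=3.0000, r_3=0.5176, r_4=0.5774, r_5=0.5176, r_6=0.5774, r_7=1.9319 — all match ✓
Only this pose fits every beam.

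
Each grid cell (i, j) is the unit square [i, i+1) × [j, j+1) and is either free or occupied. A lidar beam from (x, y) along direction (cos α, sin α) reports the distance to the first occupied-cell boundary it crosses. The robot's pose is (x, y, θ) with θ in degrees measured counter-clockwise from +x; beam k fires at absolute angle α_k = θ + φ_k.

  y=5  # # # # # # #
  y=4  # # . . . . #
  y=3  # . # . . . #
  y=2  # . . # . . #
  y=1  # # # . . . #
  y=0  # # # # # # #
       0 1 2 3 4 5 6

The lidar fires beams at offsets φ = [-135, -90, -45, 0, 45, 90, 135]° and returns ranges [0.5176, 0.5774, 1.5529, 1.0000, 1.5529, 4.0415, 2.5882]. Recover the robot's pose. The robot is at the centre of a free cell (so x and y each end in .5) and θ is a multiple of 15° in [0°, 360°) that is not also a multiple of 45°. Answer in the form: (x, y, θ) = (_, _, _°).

(x, y, θ) = (3.5, 4.5, 210°)

Enumerate (i+0.5, j+0.5, θ) over the 15 free cells and 16 admissible headings. For each, cast all 7 beams and compare to the given ranges.
  (1.5, 3.5, 150°): beam 3 = 0.5176 ≠ 1.5529 ✗
  (4.5, 2.5, 105°): beam 1 = 1.7321 ≠ 0.5176 ✗
  (2.5, 4.5, 285°): beam 1 = 0.5774 ≠ 0.5176 ✗
  …
  (3.5, 4.5, 210°): r_1=0.5176, r_2=0.5774, r_3=1.5529, r_4=1.0000, r_5=1.5529, r_6=4.0415, r_7=2.5882 — all match ✓
No second candidate reproduces the full scan.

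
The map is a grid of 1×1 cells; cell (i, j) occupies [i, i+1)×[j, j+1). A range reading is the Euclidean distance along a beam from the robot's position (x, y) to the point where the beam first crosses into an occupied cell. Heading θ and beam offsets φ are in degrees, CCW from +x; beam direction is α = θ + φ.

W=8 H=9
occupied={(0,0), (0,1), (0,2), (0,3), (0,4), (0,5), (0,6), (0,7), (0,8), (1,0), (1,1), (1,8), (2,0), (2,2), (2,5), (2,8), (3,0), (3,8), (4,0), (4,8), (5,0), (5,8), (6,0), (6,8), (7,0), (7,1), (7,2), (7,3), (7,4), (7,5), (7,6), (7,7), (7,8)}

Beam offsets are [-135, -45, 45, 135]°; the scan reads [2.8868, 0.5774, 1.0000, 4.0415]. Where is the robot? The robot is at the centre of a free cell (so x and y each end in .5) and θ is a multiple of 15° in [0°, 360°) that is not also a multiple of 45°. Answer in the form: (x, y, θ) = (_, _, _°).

The pose lattice has 39·16 = 624 candidates. Test each by forward raycasting.
  (1.5, 7.5, 330°): beam 1 = 0.5176 ≠ 2.8868 ✗
  (3.5, 6.5, 30°): beam 1 = 3.6235 ≠ 2.8868 ✗
  (1.5, 5.5, 210°): beam 1 = 2.5882 ≠ 2.8868 ✗
  …
  (6.5, 3.5, 15°): r_1=2.8868, r_2=0.5774, r_3=1.0000, r_4=4.0415 — all match ✓
Only this pose fits every beam.

(x, y, θ) = (6.5, 3.5, 15°)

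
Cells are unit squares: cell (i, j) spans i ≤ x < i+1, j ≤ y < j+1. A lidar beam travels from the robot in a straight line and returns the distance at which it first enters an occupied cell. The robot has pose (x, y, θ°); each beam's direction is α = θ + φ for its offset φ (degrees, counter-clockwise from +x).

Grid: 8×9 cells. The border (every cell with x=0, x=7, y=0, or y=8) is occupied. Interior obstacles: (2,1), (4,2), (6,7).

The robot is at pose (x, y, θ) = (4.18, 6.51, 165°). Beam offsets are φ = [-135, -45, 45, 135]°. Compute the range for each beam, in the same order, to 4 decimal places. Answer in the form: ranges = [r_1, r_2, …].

ranges = [2.1016, 1.7205, 3.6719, 5.6400]

beam 1: φ=-135°, α=30°
  cosα=0.8660 sinα=0.5000 | (4,6) | tMaxX 0.9469 tMaxY 0.9800 | tΔX 1.1547 tΔY 2.0000
    t=0.9469 [x] (5,6)
    t=0.9800 [y] (5,7)
    t=2.1016 [x] (6,7) — stop
  → r_1 = 2.1016
beam 2: φ=-45°, α=120°
  cosα=-0.5000 sinα=0.8660 | (4,6) | tMaxX 0.3600 tMaxY 0.5658 | tΔX 2.0000 tΔY 1.1547
    t=0.3600 [x] (3,6)
    t=0.5658 [y] (3,7)
    t=1.7205 [y] (3,8) — stop
  → r_2 = 1.7205
beam 3: φ=45°, α=210°
  cosα=-0.8660 sinα=-0.5000 | (4,6) | tMaxX 0.2078 tMaxY 1.0200 | tΔX 1.1547 tΔY 2.0000
    t=0.2078 [x] (3,6)
    t=1.0200 [y] (3,5)
    t=1.3625 [x] (2,5)
    t=2.5172 [x] (1,5)
    t=3.0200 [y] (1,4)
    t=3.6719 [x] (0,4) — stop
  → r_3 = 3.6719
beam 4: φ=135°, α=300°
  cosα=0.5000 sinα=-0.8660 | (4,6) | tMaxX 1.6400 tMaxY 0.5889 | tΔX 2.0000 tΔY 1.1547
    t=0.5889 [y] (4,5)
    t=1.6400 [x] (5,5)
    t=1.7436 [y] (5,4)
    t=2.8983 [y] (5,3)
    t=3.6400 [x] (6,3)
    t=4.0530 [y] (6,2)
    t=5.2077 [y] (6,1)
    t=5.6400 [x] (7,1) — stop
  → r_4 = 5.6400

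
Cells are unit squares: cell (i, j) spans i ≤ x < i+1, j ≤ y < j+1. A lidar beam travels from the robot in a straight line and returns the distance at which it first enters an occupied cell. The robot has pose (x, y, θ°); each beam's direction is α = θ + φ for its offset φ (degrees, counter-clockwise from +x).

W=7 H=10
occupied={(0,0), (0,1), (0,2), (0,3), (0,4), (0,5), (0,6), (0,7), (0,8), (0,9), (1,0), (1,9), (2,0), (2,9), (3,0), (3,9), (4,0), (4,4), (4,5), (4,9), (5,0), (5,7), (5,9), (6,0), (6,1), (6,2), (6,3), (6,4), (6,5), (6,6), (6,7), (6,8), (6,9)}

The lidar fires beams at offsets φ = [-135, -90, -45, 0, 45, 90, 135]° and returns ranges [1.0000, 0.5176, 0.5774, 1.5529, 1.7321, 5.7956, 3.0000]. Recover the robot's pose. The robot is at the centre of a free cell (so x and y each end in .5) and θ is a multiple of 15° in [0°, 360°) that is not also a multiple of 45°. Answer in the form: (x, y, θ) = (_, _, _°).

(x, y, θ) = (2.5, 8.5, 165°)

The pose lattice has 37·16 = 592 candidates. Test each by forward raycasting.
  (1.5, 2.5, 285°): beam 1 = 0.5774 ≠ 1.0000 ✗
  (5.5, 4.5, 285°): beam 1 = 0.5774 ≠ 1.0000 ✗
  (2.5, 3.5, 150°): beam 1 = 1.9319 ≠ 1.0000 ✗
  (1.5, 7.5, 30°): beam 1 = 1.9319 ≠ 1.0000 ✗
  …
  (2.5, 8.5, 165°): r_1=1.0000, r_2=0.5176, r_3=0.5774, r_4=1.5529, r_5=1.7321, r_6=5.7956, r_7=3.0000 — all match ✓
Unique over the lattice → pose = (2.5, 8.5, 165°).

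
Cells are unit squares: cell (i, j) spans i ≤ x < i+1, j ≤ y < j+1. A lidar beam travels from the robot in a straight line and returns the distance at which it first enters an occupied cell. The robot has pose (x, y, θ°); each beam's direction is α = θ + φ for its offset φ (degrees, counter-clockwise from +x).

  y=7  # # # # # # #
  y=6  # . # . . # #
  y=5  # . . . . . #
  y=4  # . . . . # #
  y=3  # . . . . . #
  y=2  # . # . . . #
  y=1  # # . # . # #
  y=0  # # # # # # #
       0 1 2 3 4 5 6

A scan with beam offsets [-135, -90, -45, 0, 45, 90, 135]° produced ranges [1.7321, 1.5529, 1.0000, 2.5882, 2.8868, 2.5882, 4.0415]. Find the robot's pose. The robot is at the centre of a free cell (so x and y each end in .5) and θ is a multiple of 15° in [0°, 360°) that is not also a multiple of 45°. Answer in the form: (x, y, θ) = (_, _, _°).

The pose lattice has 23·16 = 368 candidates. Test each by forward raycasting.
  (4.5, 5.5, 345°): beam 1 = 4.0415 ≠ 1.7321 ✗
  (4.5, 4.5, 330°): beam 1 = 3.6235 ≠ 1.7321 ✗
  (2.5, 3.5, 330°): beam 1 = 1.5529 ≠ 1.7321 ✗
  …
  (3.5, 5.5, 165°): r_1=1.7321, r_2=1.5529, r_3=1.0000, r_4=2.5882, r_5=2.8868, r_6=2.5882, r_7=4.0415 — all match ✓
No second candidate reproduces the full scan.

(x, y, θ) = (3.5, 5.5, 165°)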